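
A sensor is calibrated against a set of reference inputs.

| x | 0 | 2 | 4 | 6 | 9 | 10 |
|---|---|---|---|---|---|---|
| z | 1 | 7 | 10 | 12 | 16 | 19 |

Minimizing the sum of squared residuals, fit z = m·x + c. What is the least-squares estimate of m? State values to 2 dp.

The normal system MᵀM·[m, c]ᵀ = Mᵀz is [[237, 31]; [31, 6]]·[m, c]ᵀ = [460, 65]ᵀ.
det = 237·6 − 31² = 461.
m = (460·6 − 31·65)/461 = 745/461; c = (237·65 − 31·460)/461 = 1145/461.

m = 1.62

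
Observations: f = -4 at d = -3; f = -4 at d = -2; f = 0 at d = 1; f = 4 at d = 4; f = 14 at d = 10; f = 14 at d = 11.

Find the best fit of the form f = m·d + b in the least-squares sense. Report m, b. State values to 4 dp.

m = 1.3859, b = -0.8507

XᵀX·[m, b]ᵀ = Xᵀf reads: 251·m + 21·b = 330;  21·m + 6·b = 24.
det = 251·6 − 21² = 1065.
m = (330·6 − 21·24)/1065 = 492/355; b = (251·24 − 21·330)/1065 = -302/355.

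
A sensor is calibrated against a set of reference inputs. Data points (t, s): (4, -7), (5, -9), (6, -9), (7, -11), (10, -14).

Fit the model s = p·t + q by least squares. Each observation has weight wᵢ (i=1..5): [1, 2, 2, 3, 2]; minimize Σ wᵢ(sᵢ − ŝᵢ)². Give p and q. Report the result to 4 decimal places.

p = -1.1136, q = -2.9391

Forming MᵀWM = [[485, 67]; [67, 10]] and MᵀWs = [-737, -104]ᵀ gives MᵀWM·[p, q]ᵀ = MᵀWs.
Determinant 485·10 − 67² = 361.
p = ((-737)·10 − 67·(-104))/361 = -402/361; q = (485·(-104) − 67·(-737))/361 = -1061/361.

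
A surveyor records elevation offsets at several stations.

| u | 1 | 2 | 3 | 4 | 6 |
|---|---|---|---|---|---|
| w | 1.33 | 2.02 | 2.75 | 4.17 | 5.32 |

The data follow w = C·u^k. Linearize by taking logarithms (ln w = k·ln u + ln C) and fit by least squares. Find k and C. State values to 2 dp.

k = 0.80, C = 1.25

Linearized form: ln w = k·ln u + ln C. From the 5 transformed points,
Σln u = 4.9698, Σ(ln u)² = 6.8196, Σln w = 5.0993, Σln u·ln w = 6.5731.
Equations: 6.8196·k + 4.9698·ln C = 6.5731;  4.9698·k + 5·ln C = 5.0993.
Δ = 6.8196·5 − (4.9698)² = 9.3990; k = (6.5731·5 − 4.9698·5.0993)/9.3990 = 0.80041, ln C = (6.8196·5.0993 − 4.9698·6.5731)/9.3990 = 0.22428, so C = exp(0.22428) = 1.25142.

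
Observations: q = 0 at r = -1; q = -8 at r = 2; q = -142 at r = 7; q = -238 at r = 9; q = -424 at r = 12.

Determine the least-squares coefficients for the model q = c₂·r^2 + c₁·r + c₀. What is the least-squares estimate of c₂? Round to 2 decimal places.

c₂ = -2.97

Compute the Gram sums: Σr^2·r^2 = 29715, Σr^2·r = 2807, Σr^2 = 279, Σr·r = 279, Σr = 29, Σ1 = 5.
Right-hand side: Σr^2·q = -87324, Σr·q = -8240, Σq = -812.
Normal equations: [[29715, 2807, 279]; [2807, 279, 29]; [279, 29, 5]]·[c₂, c₁, c₀]ᵀ = [-87324, -8240, -812]ᵀ.
Row-reducing yields c₂ = -114564/38555, c₁ = 714/38555, c₀ = 127198/38555.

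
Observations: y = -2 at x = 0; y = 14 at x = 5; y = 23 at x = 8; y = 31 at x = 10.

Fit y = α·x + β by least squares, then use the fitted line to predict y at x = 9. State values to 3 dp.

From the data, Σx·x = 189, Σx = 23, Σ1 = 4.
And Σx·y = 564, Σy = 66.
AᵀA·[α, β]ᵀ = Aᵀy becomes [[189, 23]; [23, 4]]·[α, β]ᵀ = [564, 66]ᵀ.
det = 189·4 − 23² = 227.
α = (564·4 − 23·66)/227 = 738/227; β = (189·66 − 23·564)/227 = -498/227.
At x = 9: ŷ = (738/227)·(9) + (-498/227)·(1) = 6144/227.

ŷ = 27.066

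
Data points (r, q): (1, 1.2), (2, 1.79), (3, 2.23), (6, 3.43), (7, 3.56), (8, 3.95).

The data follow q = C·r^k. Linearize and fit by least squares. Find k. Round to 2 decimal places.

Let Y = ln q. Fitting Y = k·ln r + ln C by least squares:
XᵀX = [[13.0084, 7.6089]; [7.6089, 6]], rhs = [8.8205, 5.4426]ᵀ  (here Σln r = 7.6089, Σ(ln r)² = 13.0084, Σln q = 5.4426, Σln r·ln q = 8.8205).
Solving (det = 20.1558): k = 0.57111, ln C = 0.18285.

k = 0.57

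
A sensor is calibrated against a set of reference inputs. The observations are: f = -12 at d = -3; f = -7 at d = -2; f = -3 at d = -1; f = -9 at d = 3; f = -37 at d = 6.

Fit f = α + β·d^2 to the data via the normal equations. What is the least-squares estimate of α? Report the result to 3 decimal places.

α = -2.242

Entries of AᵀA: Σ1 = 5, Σd^2 = 59, Σd^2·d^2 = 1475.
And Σf = -68, Σd^2·f = -1552.
Normal equations: [[5, 59]; [59, 1475]]·[α, β]ᵀ = [-68, -1552]ᵀ.
Eliminating β: 1475·(row 1) − 59·(row 2) gives 3894·α = 1475·(-68) − 59·(-1552) = -8732, so α = -74/33.
Then β = ((-1552) − 59·(-74/33))/1475 = -1874/1947.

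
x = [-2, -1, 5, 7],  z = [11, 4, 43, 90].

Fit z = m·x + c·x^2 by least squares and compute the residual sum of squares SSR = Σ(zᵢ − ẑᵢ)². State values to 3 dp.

The normal system AᵀA·[m, c]ᵀ = Aᵀz is [[79, 459]; [459, 3043]]·[m, c]ᵀ = [819, 5533]ᵀ.
Eliminating c: 3043·(row 1) − 459·(row 2) gives 29716·m = 3043·819 − 459·5533 = -47430, so m = -1395/874.
Then c = (5533 − 459·(-1395/874))/3043 = 30593/14858.
Residuals: -3182/7429, 2562/7429, -3678/7429, 2084/7429; SSR = 4652/7429.

SSR = 0.626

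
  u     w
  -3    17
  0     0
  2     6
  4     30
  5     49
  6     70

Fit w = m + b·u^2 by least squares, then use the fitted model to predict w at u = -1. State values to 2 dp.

ŵ = 1.06

The normal system MᵀM·[m, b]ᵀ = Mᵀw is [[6, 90]; [90, 2274]]·[m, b]ᵀ = [172, 4402]ᵀ.
Eliminating b: 2274·(row 1) − 90·(row 2) gives 5544·m = 2274·172 − 90·4402 = -5052, so m = -421/462.
Then b = (4402 − 90·(-421/462))/2274 = 911/462.
At u = -1: ŵ = (-421/462)·(1) + (911/462)·(1) = 35/33.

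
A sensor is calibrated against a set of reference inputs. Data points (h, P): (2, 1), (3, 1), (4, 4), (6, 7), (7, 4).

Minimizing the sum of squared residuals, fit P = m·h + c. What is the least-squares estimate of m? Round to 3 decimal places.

With design matrix M, MᵀM = [[114, 22]; [22, 5]] and MᵀP = [91, 17]ᵀ.
Δ = 114·5 − 22² = 86.
m = (91·5 − 22·17)/86 = 81/86; c = (114·17 − 22·91)/86 = -32/43.

m = 0.942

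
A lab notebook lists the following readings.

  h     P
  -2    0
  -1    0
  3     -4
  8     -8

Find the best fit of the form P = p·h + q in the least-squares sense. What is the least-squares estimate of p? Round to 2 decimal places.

p = -0.84

Setting ∂/∂p … = 0 gives: 78·p + 8·q = -76;  8·p + 4·q = -12.
Determinant 78·4 − 8² = 248.
p = ((-76)·4 − 8·(-12))/248 = -26/31; q = (78·(-12) − 8·(-76))/248 = -41/31.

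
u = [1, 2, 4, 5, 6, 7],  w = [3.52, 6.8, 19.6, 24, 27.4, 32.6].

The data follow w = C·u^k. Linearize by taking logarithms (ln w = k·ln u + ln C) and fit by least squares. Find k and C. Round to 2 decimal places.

Linearized form: ln w = k·ln u + ln C. From the 6 transformed points,
Sums: Σln u = 7.4265, Σ(ln u)² = 11.9895, Σln w = 16.1238, Σln u·ln w = 23.2804.
Normal system: [[11.9895, 7.4265]; [7.4265, 6]]·[k, ln C]ᵀ = [23.2804, 16.1238]ᵀ.
Δ = 11.9895·6 − (7.4265)² = 16.7835; k = (23.2804·6 − 7.4265·16.1238)/16.7835 = 1.18796, ln C = (11.9895·16.1238 − 7.4265·23.2804)/16.7835 = 1.21690, so C = exp(1.21690) = 3.37671.

k = 1.19, C = 3.38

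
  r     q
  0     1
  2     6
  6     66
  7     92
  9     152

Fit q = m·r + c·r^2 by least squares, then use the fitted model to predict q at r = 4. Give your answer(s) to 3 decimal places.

Sums needed: Σr·r = 170, Σr·r^2 = 1296, Σr^2·r^2 = 10274.
Moment sums: Σr·q = 2420, Σr^2·q = 19220.
Δ = 170·10274 − 1296² = 66964.
m = (2420·10274 − 1296·19220)/66964 = -11510/16741; c = (170·19220 − 1296·2420)/66964 = 32770/16741.
At r = 4: q̂ = (-11510/16741)·(4) + (32770/16741)·(16) = 478280/16741.

q̂ = 28.569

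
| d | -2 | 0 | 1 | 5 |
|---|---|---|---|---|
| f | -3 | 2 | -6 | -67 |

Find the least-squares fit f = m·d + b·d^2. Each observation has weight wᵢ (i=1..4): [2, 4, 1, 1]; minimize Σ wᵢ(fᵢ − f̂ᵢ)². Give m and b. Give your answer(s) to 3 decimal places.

m = -2.817, b = -2.120

Sums needed: Σwᵢ·d·d = 34, Σwᵢ·d·d^2 = 110, Σwᵢ·d^2·d^2 = 658.
And Σwᵢ·d·f = -329, Σwᵢ·d^2·f = -1705.
Normal equations: [[34, 110]; [110, 658]]·[m, b]ᵀ = [-329, -1705]ᵀ.
det = 34·658 − 110² = 10272.
m = ((-329)·658 − 110·(-1705))/10272 = -2411/856; b = (34·(-1705) − 110·(-329))/10272 = -1815/856.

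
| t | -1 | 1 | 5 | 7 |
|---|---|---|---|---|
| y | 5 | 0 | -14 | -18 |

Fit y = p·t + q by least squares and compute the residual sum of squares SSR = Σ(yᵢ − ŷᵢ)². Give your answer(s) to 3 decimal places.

With design matrix X, XᵀX = [[76, 12]; [12, 4]] and Xᵀy = [-201, -27]ᵀ.
Δ = 76·4 − 12² = 160.
p = ((-201)·4 − 12·(-27))/160 = -3; q = (76·(-27) − 12·(-201))/160 = 9/4.
Residuals: -1/4, 3/4, -5/4, 3/4; SSR = 11/4.

SSR = 2.750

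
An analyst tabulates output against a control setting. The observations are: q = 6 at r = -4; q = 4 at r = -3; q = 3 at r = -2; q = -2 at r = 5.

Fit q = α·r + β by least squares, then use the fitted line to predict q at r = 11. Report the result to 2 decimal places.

From the data, Σr·r = 54, Σr = -4, Σ1 = 4.
Right-hand side: Σr·q = -52, Σq = 11.
Normal equations: [[54, -4]; [-4, 4]]·[α, β]ᵀ = [-52, 11]ᵀ.
Determinant 54·4 − (-4)² = 200.
α = ((-52)·4 − (-4)·11)/200 = -41/50; β = (54·11 − (-4)·(-52))/200 = 193/100.
At r = 11: q̂ = (-41/50)·(11) + (193/100)·(1) = -709/100.

q̂ = -7.09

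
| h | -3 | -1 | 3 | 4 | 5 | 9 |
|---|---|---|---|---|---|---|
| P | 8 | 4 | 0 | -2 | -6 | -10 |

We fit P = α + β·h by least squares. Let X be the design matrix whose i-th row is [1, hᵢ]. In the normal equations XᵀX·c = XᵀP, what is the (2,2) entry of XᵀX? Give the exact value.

141

Row 2 ↔ basis h, column 2 ↔ basis h, so (XᵀX)_{2,2} = Σᵢ (h)·(h) = (-3)·(-3) + (-1)·(-1) + (3)·(3) + (4)·(4) + (5)·(5) + (9)·(9) = 141.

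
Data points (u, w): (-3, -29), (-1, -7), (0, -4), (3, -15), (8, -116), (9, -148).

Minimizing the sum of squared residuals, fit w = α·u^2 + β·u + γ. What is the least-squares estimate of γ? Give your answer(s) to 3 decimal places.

Normal-equation sums: Σu^2·u^2 = 10820, Σu^2·u = 1240, Σu^2 = 164, Σu·u = 164, Σu = 16, Σ1 = 6.
Right-hand side: Σu^2·w = -19815, Σu·w = -2211, Σw = -319.
AᵀA·[α, β, γ]ᵀ = Aᵀw becomes [[10820, 1240, 164]; [1240, 164, 16]; [164, 16, 6]]·[α, β, γ]ᵀ = [-19815, -2211, -319]ᵀ.
Row-reducing yields α = -9085/4452, β = 10187/4452, γ = -185/53.

γ = -3.491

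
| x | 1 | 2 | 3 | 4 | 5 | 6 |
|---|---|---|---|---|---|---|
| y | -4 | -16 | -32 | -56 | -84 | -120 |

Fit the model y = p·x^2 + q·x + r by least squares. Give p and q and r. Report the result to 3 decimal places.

Sums needed: Σx^2·x^2 = 2275, Σx^2·x = 441, Σx^2 = 91, Σx·x = 91, Σx = 21, Σ1 = 6.
For Aᵀy: Σx^2·y = -7672, Σx·y = -1496, Σy = -312.
Normal equations: [[2275, 441, 91]; [441, 91, 21]; [91, 21, 6]]·[p, q, r]ᵀ = [-7672, -1496, -312]ᵀ.
Solving the 3×3 system (Gaussian elimination) gives p = -3, q = -73/35, r = 4/5.

p = -3.000, q = -2.086, r = 0.800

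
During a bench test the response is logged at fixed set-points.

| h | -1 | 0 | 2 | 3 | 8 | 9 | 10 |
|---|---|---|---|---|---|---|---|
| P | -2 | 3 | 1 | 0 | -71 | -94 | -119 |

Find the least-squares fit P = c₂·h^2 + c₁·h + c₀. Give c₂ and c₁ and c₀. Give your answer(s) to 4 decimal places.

From the data, Σh^2·h^2 = 20755, Σh^2·h = 2275, Σh^2 = 259, Σh·h = 259, Σh = 31, Σ1 = 7.
Moment sums: Σh^2·P = -24056, Σh·P = -2600, ΣP = -282.
XᵀX·[c₂, c₁, c₀]ᵀ = XᵀP becomes [[20755, 2275, 259]; [2275, 259, 31]; [259, 31, 7]]·[c₂, c₁, c₀]ᵀ = [-24056, -2600, -282]ᵀ.
Row-reducing yields c₂ = -39055/25494, c₁ = 3759/1214, c₀ = 4886/1821.

c₂ = -1.5319, c₁ = 3.0964, c₀ = 2.6831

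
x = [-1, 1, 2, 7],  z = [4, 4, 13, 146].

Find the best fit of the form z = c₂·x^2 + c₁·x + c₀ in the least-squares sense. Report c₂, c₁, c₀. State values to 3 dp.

The normal system AᵀA·[c₂, c₁, c₀]ᵀ = Aᵀz is [[2419, 351, 55]; [351, 55, 9]; [55, 9, 4]]·[c₂, c₁, c₀]ᵀ = [7214, 1048, 167]ᵀ.
Inverting the 3×3 Gram matrix, [c₂, c₁, c₀]ᵀ = [6041/2046, 25/682, 1094/1023]ᵀ.

c₂ = 2.953, c₁ = 0.037, c₀ = 1.069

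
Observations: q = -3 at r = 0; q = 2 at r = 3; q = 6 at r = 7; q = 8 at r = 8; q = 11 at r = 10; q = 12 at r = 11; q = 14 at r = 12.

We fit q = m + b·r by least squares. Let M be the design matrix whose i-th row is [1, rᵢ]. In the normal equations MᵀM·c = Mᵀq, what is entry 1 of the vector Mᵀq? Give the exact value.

50

Entry 1 ↔ basis 1, so (Mᵀq)_{1} = Σᵢ qᵢ = (1)·(-3) + (1)·(2) + (1)·(6) + (1)·(8) + (1)·(11) + (1)·(12) + (1)·(14) = 50.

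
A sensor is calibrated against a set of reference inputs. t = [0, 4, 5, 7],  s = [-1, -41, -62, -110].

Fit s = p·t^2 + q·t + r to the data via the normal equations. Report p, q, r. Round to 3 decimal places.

Forming MᵀM = [[3282, 532, 90]; [532, 90, 16]; [90, 16, 4]] and Mᵀs = [-7596, -1244, -214]ᵀ gives MᵀM·[p, q, r]ᵀ = Mᵀs.
Solving the 3×3 system (Gaussian elimination) gives p = -2785/1549, q = -4692/1549, r = -1441/1549.

p = -1.798, q = -3.029, r = -0.930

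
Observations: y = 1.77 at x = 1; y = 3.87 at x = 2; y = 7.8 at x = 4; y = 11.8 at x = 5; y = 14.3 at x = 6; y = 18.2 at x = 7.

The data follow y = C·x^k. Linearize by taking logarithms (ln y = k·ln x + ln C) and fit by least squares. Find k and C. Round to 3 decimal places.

k = 1.182, C = 1.713

Let Y = ln y. Fitting Y = k·ln x + ln C by least squares:
AᵀA = [[11.9895, 7.4265]; [7.4265, 6]], rhs = [18.1703, 12.0081]ᵀ  (here Σln x = 7.4265, Σ(ln x)² = 11.9895, Σln y = 12.0081, Σln x·ln y = 18.1703).
Δ = 11.9895·6 − (7.4265)² = 16.7835; k = (18.1703·6 − 7.4265·12.0081)/16.7835 = 1.18229, ln C = (11.9895·12.0081 − 7.4265·18.1703)/16.7835 = 0.53797, so C = exp(0.53797) = 1.71253.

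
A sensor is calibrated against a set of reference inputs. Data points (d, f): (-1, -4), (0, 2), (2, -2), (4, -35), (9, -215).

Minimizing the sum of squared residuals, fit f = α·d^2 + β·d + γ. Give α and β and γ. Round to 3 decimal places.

Normal-equation sums: Σd^2·d^2 = 6834, Σd^2·d = 800, Σd^2 = 102, Σd·d = 102, Σd = 14, Σ1 = 5.
Right-hand side: Σd^2·f = -17987, Σd·f = -2075, Σf = -254.
AᵀA·[α, β, γ]ᵀ = Aᵀf becomes [[6834, 800, 102]; [800, 102, 14]; [102, 14, 5]]·[α, β, γ]ᵀ = [-17987, -2075, -254]ᵀ.
Inverting the 3×3 Gram matrix, [α, β, γ]ᵀ = [-256601/84734, 261709/84734, 98694/42367]ᵀ.

α = -3.028, β = 3.089, γ = 2.330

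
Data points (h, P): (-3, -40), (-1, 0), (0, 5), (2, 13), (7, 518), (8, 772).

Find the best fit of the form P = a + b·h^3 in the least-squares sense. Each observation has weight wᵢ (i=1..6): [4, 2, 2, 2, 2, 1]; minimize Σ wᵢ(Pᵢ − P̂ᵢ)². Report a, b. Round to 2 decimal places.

a = 1.73, b = 1.50

Entries of XᵀWX: Σwᵢ·1 = 13, Σwᵢ·h^3 = 1104, Σwᵢ·h^3·h^3 = 500488.
For XᵀWP: Σwᵢ·P = 1684, Σwᵢ·h^3·P = 755140.
XᵀWX·[a, b]ᵀ = XᵀWP becomes [[13, 1104]; [1104, 500488]]·[a, b]ᵀ = [1684, 755140]ᵀ.
Eliminating b: 500488·(row 1) − 1104·(row 2) gives 5287528·a = 500488·1684 − 1104·755140 = 9147232, so a = 1143404/660941.
Then b = (755140 − 1104·(1143404/660941))/500488 = 1989421/1321882.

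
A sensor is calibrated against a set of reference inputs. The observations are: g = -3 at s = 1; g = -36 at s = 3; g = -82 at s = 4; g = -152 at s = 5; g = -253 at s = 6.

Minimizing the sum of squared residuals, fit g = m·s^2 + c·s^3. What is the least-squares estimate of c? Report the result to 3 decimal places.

Compute the Gram sums: Σs^2·s^2 = 2259, Σs^2·s^3 = 12169, Σs^3·s^3 = 67107.
Moment sums: Σs^2·g = -14547, Σs^3·g = -79871.
So XᵀX·[m, c]ᵀ = Xᵀg: [[2259, 12169]; [12169, 67107]]·[m, c]ᵀ = [-14547, -79871]ᵀ.
Eliminating c: 67107·(row 1) − 12169·(row 2) gives 3510152·m = 67107·(-14547) − 12169·(-79871) = -4255330, so m = -2127665/1755076.
Then c = ((-79871) − 12169·(-2127665/1755076))/67107 = -1703073/1755076.

c = -0.970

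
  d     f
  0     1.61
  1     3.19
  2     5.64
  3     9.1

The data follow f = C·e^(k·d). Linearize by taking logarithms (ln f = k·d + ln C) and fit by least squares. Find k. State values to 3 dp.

Taking logs, ln f = k·d + ln C, so regress ln f on d.
Σd = 6.0000, Σ(d)² = 14.0000, Σln f = 5.5744, Σd·ln f = 11.2446.
Equations: 14.0000·k + 6.0000·ln C = 11.2446;  6.0000·k + 4·ln C = 5.5744.
Slope k = (n·Σd·ln f − Σd·Σln f)/(n·Σ(d)² − (Σd)²) = (4·11.2446 − 6.0000·5.5744)/20.0000 = 0.57660; ln C = (Σln f − k·Σd)/n = 0.52871.

k = 0.577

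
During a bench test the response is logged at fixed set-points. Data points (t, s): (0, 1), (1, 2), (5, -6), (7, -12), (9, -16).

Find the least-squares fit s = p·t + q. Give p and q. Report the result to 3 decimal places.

Setting ∂/∂p … = 0 gives: 156·p + 22·q = -256;  22·p + 5·q = -31.
Δ = 156·5 − 22² = 296.
p = ((-256)·5 − 22·(-31))/296 = -299/148; q = (156·(-31) − 22·(-256))/296 = 199/74.

p = -2.020, q = 2.689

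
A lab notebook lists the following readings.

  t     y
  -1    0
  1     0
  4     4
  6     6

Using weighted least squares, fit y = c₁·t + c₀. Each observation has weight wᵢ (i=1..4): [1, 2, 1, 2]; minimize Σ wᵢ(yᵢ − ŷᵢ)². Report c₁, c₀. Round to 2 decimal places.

c₁ = 1.00, c₀ = -0.16

Entries of XᵀWX: Σwᵢ·t·t = 91, Σwᵢ·t = 17, Σwᵢ·1 = 6.
Right-hand side: Σwᵢ·t·y = 88, Σwᵢ·y = 16.
XᵀWX·[c₁, c₀]ᵀ = XᵀWy becomes [[91, 17]; [17, 6]]·[c₁, c₀]ᵀ = [88, 16]ᵀ.
Δ = 91·6 − 17² = 257.
c₁ = (88·6 − 17·16)/257 = 256/257; c₀ = (91·16 − 17·88)/257 = -40/257.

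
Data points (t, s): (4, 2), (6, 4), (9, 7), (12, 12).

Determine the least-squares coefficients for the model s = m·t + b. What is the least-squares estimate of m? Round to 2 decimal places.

m = 1.23

With design matrix A, AᵀA = [[277, 31]; [31, 4]] and Aᵀs = [239, 25]ᵀ.
Δ = 277·4 − 31² = 147.
m = (239·4 − 31·25)/147 = 181/147; b = (277·25 − 31·239)/147 = -484/147.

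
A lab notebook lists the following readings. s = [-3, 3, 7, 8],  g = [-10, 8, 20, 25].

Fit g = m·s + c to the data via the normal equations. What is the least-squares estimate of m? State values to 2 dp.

m = 3.11

Sums needed: Σs·s = 131, Σs = 15, Σ1 = 4.
Right-hand side: Σs·g = 394, Σg = 43.
Normal equations: [[131, 15]; [15, 4]]·[m, c]ᵀ = [394, 43]ᵀ.
Eliminating c: 4·(row 1) − 15·(row 2) gives 299·m = 4·394 − 15·43 = 931, so m = 931/299.
Then c = (43 − 15·(931/299))/4 = -277/299.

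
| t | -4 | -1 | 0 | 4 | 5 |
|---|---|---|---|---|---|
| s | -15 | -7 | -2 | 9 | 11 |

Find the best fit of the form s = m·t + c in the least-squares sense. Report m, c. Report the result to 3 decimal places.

m = 2.942, c = -3.153

Setting ∂/∂m … = 0 gives: 58·m + 4·c = 158;  4·m + 5·c = -4.
(Σt·t = 58, Σt = 4, Σ1 = 5, Σt·s = 158, Σs = -4.)
det = 58·5 − 4² = 274.
m = (158·5 − 4·(-4))/274 = 403/137; c = (58·(-4) − 4·158)/274 = -432/137.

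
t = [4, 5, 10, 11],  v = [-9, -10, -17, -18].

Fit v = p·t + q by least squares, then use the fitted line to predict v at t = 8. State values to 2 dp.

Compute the Gram sums: Σt·t = 262, Σt = 30, Σ1 = 4.
For Xᵀv: Σt·v = -454, Σv = -54.
Eliminating q: 4·(row 1) − 30·(row 2) gives 148·p = 4·(-454) − 30·(-54) = -196, so p = -49/37.
Then q = ((-54) − 30·(-49/37))/4 = -132/37.
At t = 8: v̂ = (-49/37)·(8) + (-132/37)·(1) = -524/37.

v̂ = -14.16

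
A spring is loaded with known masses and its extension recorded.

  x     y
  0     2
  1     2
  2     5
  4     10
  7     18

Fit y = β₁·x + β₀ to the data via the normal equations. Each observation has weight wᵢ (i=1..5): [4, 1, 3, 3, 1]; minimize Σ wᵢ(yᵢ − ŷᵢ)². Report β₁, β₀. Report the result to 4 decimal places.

β₁ = 2.2329, β₀ = 1.2453

The normal system MᵀWM·[β₁, β₀]ᵀ = MᵀWy is [[110, 26]; [26, 12]]·[β₁, β₀]ᵀ = [278, 73]ᵀ.
Δ = 110·12 − 26² = 644.
β₁ = (278·12 − 26·73)/644 = 719/322; β₀ = (110·73 − 26·278)/644 = 401/322.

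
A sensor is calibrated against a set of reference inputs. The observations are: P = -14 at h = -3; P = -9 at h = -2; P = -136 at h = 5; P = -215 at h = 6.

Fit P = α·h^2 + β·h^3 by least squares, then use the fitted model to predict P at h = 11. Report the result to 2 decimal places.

P̂ = -1016.54

Setting ∂/∂α … = 0 gives: 2018·α + 10626·β = -11302;  10626·α + 63074·β = -62990.
(Σh^2·h^2 = 2018, Σh^2·h^3 = 10626, Σh^3·h^3 = 63074, Σh^2·P = -11302, Σh^3·P = -62990.)
Δ = 2018·63074 − 10626² = 14371456.
α = ((-11302)·63074 − 10626·(-62990))/14371456 = -247333/81656; β = (2018·(-62990) − 10626·(-11302))/14371456 = -438673/898216.
At h = 11: P̂ = (-247333/81656)·(121) + (-438673/898216)·(1331) = -41503363/40828.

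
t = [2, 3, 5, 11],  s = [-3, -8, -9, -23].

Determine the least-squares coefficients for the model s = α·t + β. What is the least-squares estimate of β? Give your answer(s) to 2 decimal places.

From the data, Σt·t = 159, Σt = 21, Σ1 = 4.
Right-hand side: Σt·s = -328, Σs = -43.
Normal equations: [[159, 21]; [21, 4]]·[α, β]ᵀ = [-328, -43]ᵀ.
det = 159·4 − 21² = 195.
α = ((-328)·4 − 21·(-43))/195 = -409/195; β = (159·(-43) − 21·(-328))/195 = 17/65.

β = 0.26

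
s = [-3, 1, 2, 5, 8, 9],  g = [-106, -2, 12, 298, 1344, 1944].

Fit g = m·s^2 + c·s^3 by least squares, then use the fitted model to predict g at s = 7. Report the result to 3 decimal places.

The normal equations are: 11380·m + 94732·c = 250022;  94732·m + 810004·c = 2145510.
(Σs^2·s^2 = 11380, Σs^2·s^3 = 94732, Σs^3·s^3 = 810004, Σs^2·g = 250022, Σs^3·g = 2145510.)
Eliminating c: 810004·(row 1) − 94732·(row 2) gives 243693696·m = 810004·250022 − 94732·2145510 = -729633232, so m = -45602077/15230856.
Then c = (2145510 − 94732·(-45602077/15230856))/810004 = 45676231/15230856.
At s = 7: ĝ = (-45602077/15230856)·(49) + (45676231/15230856)·(343) = 1119370455/1269238.

ĝ = 881.923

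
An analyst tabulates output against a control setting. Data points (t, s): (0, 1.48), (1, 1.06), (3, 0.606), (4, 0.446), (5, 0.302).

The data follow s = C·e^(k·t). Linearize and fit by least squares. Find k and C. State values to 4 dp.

k = -0.3091, C = 1.4809

Let Y = ln s. Fitting Y = k·t + ln C by least squares:
Over the data: Σt = 13.0000, Σ(t)² = 51.0000, Σln s = -2.0553, Σt·ln s = -10.6607.
Normal system: [[51.0000, 13.0000]; [13.0000, 5]]·[k, ln C]ᵀ = [-10.6607, -2.0553]ᵀ.
Solving (det = 86.0000): k = -0.30912, ln C = 0.39265, so C = exp(0.39265) = 1.48090.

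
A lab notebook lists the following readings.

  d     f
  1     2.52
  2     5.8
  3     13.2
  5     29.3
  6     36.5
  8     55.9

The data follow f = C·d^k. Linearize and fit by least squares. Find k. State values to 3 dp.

k = 1.532

Linearized form: ln f = k·ln d + ln C. From the 6 transformed points,
Σln d = 7.2724, Σ(ln d)² = 11.8122, Σln f = 16.2608, Σln d·ln f = 24.3014.
Equations: 11.8122·k + 7.2724·ln C = 24.3014;  7.2724·k + 6·ln C = 16.2608.
Solving (det = 17.9853): k = 1.53200, ln C = 0.85324.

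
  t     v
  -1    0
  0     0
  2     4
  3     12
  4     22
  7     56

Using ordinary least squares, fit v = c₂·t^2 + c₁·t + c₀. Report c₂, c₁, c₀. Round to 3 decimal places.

Setting ∂/∂c₂ … = 0 gives: 2755·c₂ + 441·c₁ + 79·c₀ = 3220;  441·c₂ + 79·c₁ + 15·c₀ = 524;  79·c₂ + 15·c₁ + 6·c₀ = 94.
Inverting the 3×3 Gram matrix, [c₂, c₁, c₀]ᵀ = [17843/17810, 19333/17810, -2121/8905]ᵀ.

c₂ = 1.002, c₁ = 1.086, c₀ = -0.238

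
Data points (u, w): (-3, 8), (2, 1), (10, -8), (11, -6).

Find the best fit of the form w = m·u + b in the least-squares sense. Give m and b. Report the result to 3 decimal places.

m = -1.067, b = 4.086

Forming MᵀM = [[234, 20]; [20, 4]] and Mᵀw = [-168, -5]ᵀ gives MᵀM·[m, b]ᵀ = Mᵀw.
Determinant 234·4 − 20² = 536.
m = ((-168)·4 − 20·(-5))/536 = -143/134; b = (234·(-5) − 20·(-168))/536 = 1095/268.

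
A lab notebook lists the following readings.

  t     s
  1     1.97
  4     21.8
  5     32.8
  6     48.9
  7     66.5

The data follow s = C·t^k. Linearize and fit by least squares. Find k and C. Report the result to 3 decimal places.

k = 1.791, C = 1.926

Taking logs, ln s = k·ln t + ln C, so regress ln s on ln t.
XᵀX = [[11.5091, 6.7334]; [6.7334, 5]], rhs = [25.0270, 15.3374]ᵀ  (here Σln t = 6.7334, Σ(ln t)² = 11.5091, Σln s = 15.3374, Σln t·ln s = 25.0270).
Solving (det = 12.2067): k = 1.79102, ln C = 0.65554, so C = exp(0.65554) = 1.92618.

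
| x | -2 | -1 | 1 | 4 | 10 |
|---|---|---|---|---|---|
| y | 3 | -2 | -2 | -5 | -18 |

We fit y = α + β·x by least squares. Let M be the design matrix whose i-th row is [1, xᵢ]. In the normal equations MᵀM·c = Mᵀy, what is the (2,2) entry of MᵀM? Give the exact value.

122

Row 2 ↔ basis x, column 2 ↔ basis x, so (MᵀM)_{2,2} = Σᵢ (x)·(x) = (-2)·(-2) + (-1)·(-1) + (1)·(1) + (4)·(4) + (10)·(10) = 122.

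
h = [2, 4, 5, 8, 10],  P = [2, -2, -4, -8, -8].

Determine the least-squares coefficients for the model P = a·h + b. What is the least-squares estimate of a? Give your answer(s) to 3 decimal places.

Normal-equation sums: Σh·h = 209, Σh = 29, Σ1 = 5.
For AᵀP: Σh·P = -168, ΣP = -20.
Eliminating b: 5·(row 1) − 29·(row 2) gives 204·a = 5·(-168) − 29·(-20) = -260, so a = -65/51.
Then b = ((-20) − 29·(-65/51))/5 = 173/51.

a = -1.275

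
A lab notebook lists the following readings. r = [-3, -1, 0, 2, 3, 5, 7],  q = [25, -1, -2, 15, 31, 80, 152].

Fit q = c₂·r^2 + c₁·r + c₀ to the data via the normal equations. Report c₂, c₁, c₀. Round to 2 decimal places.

c₂ = 2.97, c₁ = 1.08, c₀ = -0.37

Setting ∂/∂c₂ … = 0 gives: 3205·c₂ + 475·c₁ + 97·c₀ = 10011;  475·c₂ + 97·c₁ + 13·c₀ = 1513;  97·c₂ + 13·c₁ + 7·c₀ = 300.
(Σr^2·r^2 = 3205, Σr^2·r = 475, Σr^2 = 97, Σr·r = 97, Σr = 13, Σ1 = 7, Σr^2·q = 10011, Σr·q = 1513, Σq = 300.)
Solving the 3×3 system (Gaussian elimination) gives c₂ = 24109/8106, c₁ = 8777/8106, c₀ = -71/193.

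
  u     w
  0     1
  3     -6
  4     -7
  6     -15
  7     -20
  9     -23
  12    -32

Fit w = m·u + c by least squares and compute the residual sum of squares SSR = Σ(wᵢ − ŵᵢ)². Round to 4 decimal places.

Forming MᵀM = [[335, 41]; [41, 7]] and Mᵀw = [-867, -102]ᵀ gives MᵀM·[m, c]ᵀ = Mᵀw.
Determinant 335·7 − 41² = 664.
m = ((-867)·7 − 41·(-102))/664 = -1887/664; c = (335·(-102) − 41·(-867))/664 = 1377/664.
Residuals: -713/664, 75/166, 1523/664, -15/664, -181/83, 167/332, 19/664; SSR = 7721/664.

SSR = 11.6280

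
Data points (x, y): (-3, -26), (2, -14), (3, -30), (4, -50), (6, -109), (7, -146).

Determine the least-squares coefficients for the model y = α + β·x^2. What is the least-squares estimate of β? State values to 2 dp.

With design matrix A, AᵀA = [[6, 123]; [123, 4131]] and Aᵀy = [-375, -12438]ᵀ.
Determinant 6·4131 − 123² = 9657.
α = ((-375)·4131 − 123·(-12438))/9657 = -2139/1073; β = (6·(-12438) − 123·(-375))/9657 = -3167/1073.

β = -2.95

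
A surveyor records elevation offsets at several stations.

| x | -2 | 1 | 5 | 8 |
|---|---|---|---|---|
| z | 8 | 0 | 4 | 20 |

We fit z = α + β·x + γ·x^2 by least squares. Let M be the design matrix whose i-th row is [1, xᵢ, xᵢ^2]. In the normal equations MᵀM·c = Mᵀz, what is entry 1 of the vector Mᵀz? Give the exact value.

32

Entry 1 ↔ basis 1, so (Mᵀz)_{1} = Σᵢ zᵢ = (1)·(8) + (1)·(0) + (1)·(4) + (1)·(20) = 32.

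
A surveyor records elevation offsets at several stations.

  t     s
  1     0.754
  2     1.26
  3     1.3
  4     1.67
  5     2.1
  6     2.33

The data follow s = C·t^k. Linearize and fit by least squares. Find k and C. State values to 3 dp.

k = 0.608, C = 0.755

Taking logs, ln s = k·ln t + ln C, so regress ln s on ln t.
Σln t = 6.5793, Σ(ln t)² = 9.4099, Σln s = 2.3117, Σln t·ln s = 3.8691.
Equations: 9.4099·k + 6.5793·ln C = 3.8691;  6.5793·k + 6·ln C = 2.3117.
Δ = 9.4099·6 − (6.5793)² = 13.1729; k = (3.8691·6 − 6.5793·2.3117)/13.1729 = 0.60767, ln C = (9.4099·2.3117 − 6.5793·3.8691)/13.1729 = -0.28104, so C = exp(-0.28104) = 0.75499.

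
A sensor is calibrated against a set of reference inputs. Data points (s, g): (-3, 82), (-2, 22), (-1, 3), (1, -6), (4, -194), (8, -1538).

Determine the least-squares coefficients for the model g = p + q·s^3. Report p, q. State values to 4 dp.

The normal system MᵀM·[p, q]ᵀ = Mᵀg is [[6, 541]; [541, 267035]]·[p, q]ᵀ = [-1631, -802271]ᵀ.
Δ = 6·267035 − 541² = 1309529.
p = ((-1631)·267035 − 541·(-802271))/1309529 = -1505474/1309529; q = (6·(-802271) − 541·(-1631))/1309529 = -3931255/1309529.

p = -1.1496, q = -3.0020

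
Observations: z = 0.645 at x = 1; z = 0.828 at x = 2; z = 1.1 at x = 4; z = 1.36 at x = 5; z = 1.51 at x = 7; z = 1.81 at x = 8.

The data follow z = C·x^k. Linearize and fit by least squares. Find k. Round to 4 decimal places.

k = 0.4797

Let Y = ln z. Fitting Y = k·ln x + ln C by least squares:
Sums: Σln x = 7.7142, Σ(ln x)² = 13.1032, Σln z = 0.7810, Σln x·ln z = 2.5319.
Normal system: [[13.1032, 7.7142]; [7.7142, 6]]·[k, ln C]ᵀ = [2.5319, 0.7810]ᵀ.
Slope k = (n·Σln x·ln z − Σln x·Σln z)/(n·Σ(ln x)² − (Σln x)²) = (6·2.5319 − 7.7142·0.7810)/19.1098 = 0.47968; ln C = (Σln z − k·Σln x)/n = -0.48657.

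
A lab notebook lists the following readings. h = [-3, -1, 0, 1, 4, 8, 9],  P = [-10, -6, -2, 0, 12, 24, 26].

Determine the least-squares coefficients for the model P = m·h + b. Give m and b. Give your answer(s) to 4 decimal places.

The normal system MᵀM·[m, b]ᵀ = MᵀP is [[172, 18]; [18, 7]]·[m, b]ᵀ = [510, 44]ᵀ.
det = 172·7 − 18² = 880.
m = (510·7 − 18·44)/880 = 1389/440; b = (172·44 − 18·510)/880 = -403/220.

m = 3.1568, b = -1.8318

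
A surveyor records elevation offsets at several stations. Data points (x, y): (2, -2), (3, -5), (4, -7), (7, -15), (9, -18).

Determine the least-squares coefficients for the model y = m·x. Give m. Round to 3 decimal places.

The normal equations are: 159·m = -314.
(Σx·x = 159, Σx·y = -314.)
Hence m = -314 / 159 ≈ -1.97484.

m = -1.975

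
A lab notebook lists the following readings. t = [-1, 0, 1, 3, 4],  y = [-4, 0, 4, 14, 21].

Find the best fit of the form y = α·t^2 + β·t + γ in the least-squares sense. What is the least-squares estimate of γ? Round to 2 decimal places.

γ = -0.30

With design matrix A, AᵀA = [[339, 91, 27]; [91, 27, 7]; [27, 7, 5]] and Aᵀy = [462, 134, 35]ᵀ.
Row-reducing yields α = 31/88, β = 339/88, γ = -13/44.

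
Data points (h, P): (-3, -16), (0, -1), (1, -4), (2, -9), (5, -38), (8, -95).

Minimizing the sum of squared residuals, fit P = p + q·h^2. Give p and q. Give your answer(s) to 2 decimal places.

Forming XᵀX = [[6, 103]; [103, 4819]] and XᵀP = [-163, -7214]ᵀ gives XᵀX·[p, q]ᵀ = XᵀP.
Determinant 6·4819 − 103² = 18305.
p = ((-163)·4819 − 103·(-7214))/18305 = -1213/523; q = (6·(-7214) − 103·(-163))/18305 = -757/523.

p = -2.32, q = -1.45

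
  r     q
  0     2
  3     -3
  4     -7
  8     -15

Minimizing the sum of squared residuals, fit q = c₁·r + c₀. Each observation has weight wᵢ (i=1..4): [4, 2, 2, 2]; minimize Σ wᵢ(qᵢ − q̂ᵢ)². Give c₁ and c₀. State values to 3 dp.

Compute the Gram sums: Σwᵢ·r·r = 178, Σwᵢ·r = 30, Σwᵢ·1 = 10.
For AᵀWq: Σwᵢ·r·q = -314, Σwᵢ·q = -42.
Determinant 178·10 − 30² = 880.
c₁ = ((-314)·10 − 30·(-42))/880 = -47/22; c₀ = (178·(-42) − 30·(-314))/880 = 243/110.

c₁ = -2.136, c₀ = 2.209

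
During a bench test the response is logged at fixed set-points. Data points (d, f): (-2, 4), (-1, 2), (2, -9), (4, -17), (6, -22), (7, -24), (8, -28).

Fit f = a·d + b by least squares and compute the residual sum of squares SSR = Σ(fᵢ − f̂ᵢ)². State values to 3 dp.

MᵀM·[a, b]ᵀ = Mᵀf reads: 174·a + 24·b = -620;  24·a + 7·b = -94.
(Σd·d = 174, Σd = 24, Σ1 = 7, Σd·f = -620, Σf = -94.)
det = 174·7 − 24² = 642.
a = ((-620)·7 − 24·(-94))/642 = -1042/321; b = (174·(-94) − 24·(-620))/642 = -246/107.
Residuals: -62/321, 338/321, -67/321, -551/321, -24/107, 328/321, 86/321; SSR = 1702/321.

SSR = 5.302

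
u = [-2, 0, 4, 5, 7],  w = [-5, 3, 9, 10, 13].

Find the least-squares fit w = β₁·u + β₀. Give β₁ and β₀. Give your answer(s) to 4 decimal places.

Sums needed: Σu·u = 94, Σu = 14, Σ1 = 5.
For Aᵀw: Σu·w = 187, Σw = 30.
So AᵀA·[β₁, β₀]ᵀ = Aᵀw: [[94, 14]; [14, 5]]·[β₁, β₀]ᵀ = [187, 30]ᵀ.
det = 94·5 − 14² = 274.
β₁ = (187·5 − 14·30)/274 = 515/274; β₀ = (94·30 − 14·187)/274 = 101/137.

β₁ = 1.8796, β₀ = 0.7372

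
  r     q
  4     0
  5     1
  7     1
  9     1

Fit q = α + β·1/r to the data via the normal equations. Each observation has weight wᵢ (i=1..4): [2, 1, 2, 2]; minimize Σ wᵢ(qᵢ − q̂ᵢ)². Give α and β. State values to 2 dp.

Compute the Gram sums: Σwᵢ·1 = 7, Σwᵢ·1/r = 761/630, Σwᵢ·1/r·1/r = 182977/793800.
And Σwᵢ·q = 5, Σwᵢ·1/r·q = 223/315.
Eliminating β: (182977/793800)·(row 1) − (761/630)·(row 2) gives (122597/793800)·α = (182977/793800)·5 − (761/630)·(223/315) = 78691/264600, so α = 236073/122597.
Then β = ((223/315) − (761/630)·(236073/122597))/(182977/793800) = -860580/122597.

α = 1.93, β = -7.02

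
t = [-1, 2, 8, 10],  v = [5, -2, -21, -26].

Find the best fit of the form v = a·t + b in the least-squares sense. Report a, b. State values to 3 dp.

a = -2.895, b = 2.752

Normal-equation sums: Σt·t = 169, Σt = 19, Σ1 = 4.
For Xᵀv: Σt·v = -437, Σv = -44.
det = 169·4 − 19² = 315.
a = ((-437)·4 − 19·(-44))/315 = -304/105; b = (169·(-44) − 19·(-437))/315 = 289/105.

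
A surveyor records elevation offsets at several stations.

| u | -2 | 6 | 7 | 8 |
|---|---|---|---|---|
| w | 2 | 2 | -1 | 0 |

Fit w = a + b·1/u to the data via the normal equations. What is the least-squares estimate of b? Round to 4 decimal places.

Entries of AᵀA: Σ1 = 4, Σ1/u = -11/168, Σ1/u·1/u = 8857/28224.
Right-hand side: Σw = 3, Σ1/u·w = -17/21.
So AᵀA·[a, b]ᵀ = Aᵀw: [[4, -11/168]; [-11/168, 8857/28224]]·[a, b]ᵀ = [3, -17/21]ᵀ.
Determinant 4·(8857/28224) − (-11/168)² = 3923/3136.
a = (3·(8857/28224) − (-11/168)·(-17/21))/(3923/3136) = 25075/35307; b = (4·(-17/21) − (-11/168)·3)/(3923/3136) = -28616/11769.

b = -2.4315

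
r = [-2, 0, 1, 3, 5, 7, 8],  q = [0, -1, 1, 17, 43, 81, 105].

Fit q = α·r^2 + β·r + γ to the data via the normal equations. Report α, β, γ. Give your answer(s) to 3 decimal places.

Compute the Gram sums: Σr^2·r^2 = 7220, Σr^2·r = 1000, Σr^2 = 152, Σr·r = 152, Σr = 22, Σ1 = 7.
Moment sums: Σr^2·q = 11918, Σr·q = 1674, Σq = 246.
So AᵀA·[α, β, γ]ᵀ = Aᵀq: [[7220, 1000, 152]; [1000, 152, 22]; [152, 22, 7]]·[α, β, γ]ᵀ = [11918, 1674, 246]ᵀ.
Inverting the 3×3 Gram matrix, [α, β, γ]ᵀ = [65089/45474, 84127/45474, -13279/7579]ᵀ.

α = 1.431, β = 1.850, γ = -1.752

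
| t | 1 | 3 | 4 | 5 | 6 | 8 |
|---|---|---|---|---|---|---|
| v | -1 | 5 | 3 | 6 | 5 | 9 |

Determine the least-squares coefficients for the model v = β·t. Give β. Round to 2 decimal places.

Entries of AᵀA: Σt·t = 151.
And Σt·v = 158.
So AᵀA·[β]ᵀ = Aᵀv: [[151]]·[β]ᵀ = [158]ᵀ.
Hence β = 158 / 151 ≈ 1.04636.

β = 1.05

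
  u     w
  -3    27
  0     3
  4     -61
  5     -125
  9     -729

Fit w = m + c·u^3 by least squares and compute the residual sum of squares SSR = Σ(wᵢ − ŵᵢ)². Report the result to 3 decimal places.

Normal-equation sums: Σ1 = 5, Σu^3 = 891, Σu^3·u^3 = 551891.
Moment sums: Σw = -885, Σu^3·w = -551699.
AᵀA·[m, c]ᵀ = Aᵀw becomes [[5, 891]; [891, 551891]]·[m, c]ᵀ = [-885, -551699]ᵀ.
Eliminating c: 551891·(row 1) − 891·(row 2) gives 1965574·m = 551891·(-885) − 891·(-551699) = 3140274, so m = 92361/57811.
Then c = ((-551699) − 891·(92361/57811))/551891 = -57940/57811.
Residuals: -95844/57811, 81072/57811, 89328/57811, -76236/57811, 1680/57811; SSR = 511200/57811.

SSR = 8.843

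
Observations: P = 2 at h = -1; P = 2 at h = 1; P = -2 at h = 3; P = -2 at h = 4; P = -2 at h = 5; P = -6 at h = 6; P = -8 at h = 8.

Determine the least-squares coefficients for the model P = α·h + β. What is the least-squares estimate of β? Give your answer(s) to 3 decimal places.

Entries of XᵀX: Σh·h = 152, Σh = 26, Σ1 = 7.
Moment sums: Σh·P = -124, ΣP = -16.
Normal equations: [[152, 26]; [26, 7]]·[α, β]ᵀ = [-124, -16]ᵀ.
Eliminating β: 7·(row 1) − 26·(row 2) gives 388·α = 7·(-124) − 26·(-16) = -452, so α = -113/97.
Then β = ((-16) − 26·(-113/97))/7 = 198/97.

β = 2.041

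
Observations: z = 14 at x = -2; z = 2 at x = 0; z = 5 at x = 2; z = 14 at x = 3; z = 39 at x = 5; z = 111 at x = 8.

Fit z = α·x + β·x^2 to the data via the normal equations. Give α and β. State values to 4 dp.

α = -2.0606, β = 1.9961

AᵀA·[α, β]ᵀ = Aᵀz reads: 106·α + 664·β = 1107;  664·α + 4834·β = 8281.
Determinant 106·4834 − 664² = 71508.
α = (1107·4834 − 664·8281)/71508 = -73673/35754; β = (106·8281 − 664·1107)/71508 = 71369/35754.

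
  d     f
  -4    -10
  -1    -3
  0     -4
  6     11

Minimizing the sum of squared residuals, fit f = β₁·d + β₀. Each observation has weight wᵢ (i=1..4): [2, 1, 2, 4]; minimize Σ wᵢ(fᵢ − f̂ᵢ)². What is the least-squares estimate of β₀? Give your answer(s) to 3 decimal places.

β₀ = -2.123

Forming XᵀWX = [[177, 15]; [15, 9]] and XᵀWf = [347, 13]ᵀ gives XᵀWX·[β₁, β₀]ᵀ = XᵀWf.
Eliminating β₀: 9·(row 1) − 15·(row 2) gives 1368·β₁ = 9·347 − 15·13 = 2928, so β₁ = 122/57.
Then β₀ = (13 − 15·(122/57))/9 = -121/57.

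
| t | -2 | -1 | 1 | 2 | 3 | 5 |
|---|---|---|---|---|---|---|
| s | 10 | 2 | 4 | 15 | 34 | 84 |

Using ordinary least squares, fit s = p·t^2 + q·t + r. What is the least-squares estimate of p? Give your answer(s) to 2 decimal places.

p = 3.08

The normal system MᵀM·[p, q, r]ᵀ = Mᵀs is [[740, 152, 44]; [152, 44, 8]; [44, 8, 6]]·[p, q, r]ᵀ = [2512, 534, 149]ᵀ.
Inverting the 3×3 Gram matrix, [p, q, r]ᵀ = [1201/390, 2803/1950, 217/650]ᵀ.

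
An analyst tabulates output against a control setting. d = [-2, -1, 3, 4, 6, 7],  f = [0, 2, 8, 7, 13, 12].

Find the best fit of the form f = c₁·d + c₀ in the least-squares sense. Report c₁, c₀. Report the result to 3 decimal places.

Setting ∂/∂c₁ … = 0 gives: 115·c₁ + 17·c₀ = 212;  17·c₁ + 6·c₀ = 42.
(Σd·d = 115, Σd = 17, Σ1 = 6, Σd·f = 212, Σf = 42.)
det = 115·6 − 17² = 401.
c₁ = (212·6 − 17·42)/401 = 558/401; c₀ = (115·42 − 17·212)/401 = 1226/401.

c₁ = 1.392, c₀ = 3.057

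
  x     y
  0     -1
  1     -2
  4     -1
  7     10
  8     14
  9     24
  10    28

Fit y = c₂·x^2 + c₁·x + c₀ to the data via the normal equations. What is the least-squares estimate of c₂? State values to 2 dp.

c₂ = 0.49

Normal-equation sums: Σx^2·x^2 = 23315, Σx^2·x = 2649, Σx^2 = 311, Σx·x = 311, Σx = 39, Σ1 = 7.
Moment sums: Σx^2·y = 6112, Σx·y = 672, Σy = 72.
Normal equations: [[23315, 2649, 311]; [2649, 311, 39]; [311, 39, 7]]·[c₂, c₁, c₀]ᵀ = [6112, 672, 72]ᵀ.
Inverting the 3×3 Gram matrix, [c₂, c₁, c₀]ᵀ = [43436/88361, -169308/88361, -77656/88361]ᵀ.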